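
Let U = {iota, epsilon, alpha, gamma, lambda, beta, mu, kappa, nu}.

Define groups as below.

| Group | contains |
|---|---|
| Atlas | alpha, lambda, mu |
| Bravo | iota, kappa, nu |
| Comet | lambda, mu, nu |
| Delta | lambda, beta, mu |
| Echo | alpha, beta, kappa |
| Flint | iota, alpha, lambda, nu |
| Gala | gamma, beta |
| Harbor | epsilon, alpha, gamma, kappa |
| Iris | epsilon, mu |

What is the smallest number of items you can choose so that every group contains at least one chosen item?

The 4 items {epsilon, lambda, beta, nu} hit every group.
No choice of 3 items meets every group, so 4 is the minimum.

4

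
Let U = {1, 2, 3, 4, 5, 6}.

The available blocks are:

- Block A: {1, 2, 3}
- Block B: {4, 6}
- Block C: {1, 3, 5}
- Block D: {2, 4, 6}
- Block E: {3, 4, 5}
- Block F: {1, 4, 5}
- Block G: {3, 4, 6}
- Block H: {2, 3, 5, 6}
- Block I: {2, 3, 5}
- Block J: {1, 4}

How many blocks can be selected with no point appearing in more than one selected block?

A, B are pairwise disjoint (A={1,2,3}; B={4,6}).
Every remaining block overlaps one of these, and no 3 of the listed blocks are pairwise disjoint, so 2 is the maximum.

2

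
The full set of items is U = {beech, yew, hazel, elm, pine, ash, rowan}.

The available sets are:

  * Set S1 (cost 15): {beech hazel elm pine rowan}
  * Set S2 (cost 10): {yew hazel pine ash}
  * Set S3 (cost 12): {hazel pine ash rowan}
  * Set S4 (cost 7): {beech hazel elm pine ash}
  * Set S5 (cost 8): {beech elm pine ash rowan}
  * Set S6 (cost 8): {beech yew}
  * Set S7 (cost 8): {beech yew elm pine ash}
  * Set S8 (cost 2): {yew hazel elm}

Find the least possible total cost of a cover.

10

S5, S8 together cover every item (S5 ∪ S8 = {beech, yew, hazel, elm, pine, ash, rowan}); total cost 8 + 2 = 10.
No covering selection has total cost below 10.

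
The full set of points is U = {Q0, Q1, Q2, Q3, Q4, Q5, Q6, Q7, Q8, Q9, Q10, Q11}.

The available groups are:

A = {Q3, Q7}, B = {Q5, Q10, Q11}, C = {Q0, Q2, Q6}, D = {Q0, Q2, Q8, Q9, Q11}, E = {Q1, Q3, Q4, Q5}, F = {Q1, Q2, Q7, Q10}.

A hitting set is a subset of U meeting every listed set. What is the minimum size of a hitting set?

3

The 3 points {Q0, Q5, Q7} hit every group.
The groups A, B, C are pairwise disjoint, so any hitting set needs a separate point for each — at least 3. Hence 3 is optimal.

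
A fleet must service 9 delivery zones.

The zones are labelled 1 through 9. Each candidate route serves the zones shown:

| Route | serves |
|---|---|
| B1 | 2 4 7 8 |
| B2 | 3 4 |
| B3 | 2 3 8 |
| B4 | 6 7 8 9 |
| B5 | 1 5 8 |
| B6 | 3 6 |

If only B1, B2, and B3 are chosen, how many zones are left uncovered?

Union of B1, B2, B3 = {2, 3, 4, 7, 8}.
Not covered: 1, 5, 6, 9 — 4 zones.

4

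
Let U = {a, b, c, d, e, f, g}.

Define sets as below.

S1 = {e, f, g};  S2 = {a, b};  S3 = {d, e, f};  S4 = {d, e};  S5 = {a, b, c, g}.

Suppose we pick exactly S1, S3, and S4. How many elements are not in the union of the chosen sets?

3

Union of S1, S3, S4 = {d, e, f, g}.
Not covered: a, b, c — 3 elements.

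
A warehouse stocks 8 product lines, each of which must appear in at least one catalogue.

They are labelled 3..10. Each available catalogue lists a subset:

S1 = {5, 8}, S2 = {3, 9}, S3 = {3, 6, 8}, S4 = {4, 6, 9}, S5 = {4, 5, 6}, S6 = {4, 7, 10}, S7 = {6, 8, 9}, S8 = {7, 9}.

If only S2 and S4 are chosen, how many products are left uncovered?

4

Union of S2, S4 = {3, 4, 6, 9}.
Not covered: 5, 7, 8, 10 — 4 products.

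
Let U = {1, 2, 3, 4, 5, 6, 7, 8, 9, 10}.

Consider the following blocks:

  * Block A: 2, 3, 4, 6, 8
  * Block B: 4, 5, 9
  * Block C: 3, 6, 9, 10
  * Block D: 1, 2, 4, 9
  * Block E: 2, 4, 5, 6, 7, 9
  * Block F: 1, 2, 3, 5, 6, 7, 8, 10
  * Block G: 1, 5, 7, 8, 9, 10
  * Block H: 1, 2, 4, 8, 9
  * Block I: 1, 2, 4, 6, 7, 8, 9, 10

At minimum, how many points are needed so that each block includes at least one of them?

2

The 2 points {6, 9} hit every block.
No single point lies in every block, so at least 2 are needed and 2 is optimal.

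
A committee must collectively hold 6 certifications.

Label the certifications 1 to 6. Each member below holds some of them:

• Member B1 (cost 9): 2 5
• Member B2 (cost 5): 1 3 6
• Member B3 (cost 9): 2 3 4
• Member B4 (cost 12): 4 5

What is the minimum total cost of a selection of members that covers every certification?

B1, B2, B3 together cover every certification (B1 ∪ B2 ∪ B3 = {1, 2, 3, 4, 5, 6}); total cost 9 + 5 + 9 = 23.
No covering selection has total cost below 23.

23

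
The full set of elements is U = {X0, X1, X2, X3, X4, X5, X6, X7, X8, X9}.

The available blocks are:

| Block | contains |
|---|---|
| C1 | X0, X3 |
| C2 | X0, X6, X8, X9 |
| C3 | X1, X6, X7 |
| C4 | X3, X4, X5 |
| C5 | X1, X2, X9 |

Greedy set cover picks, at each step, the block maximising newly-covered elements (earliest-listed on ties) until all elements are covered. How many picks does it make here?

4

Greedy: pick C2 (covers 4 new) → pick C4 (covers 3 new) → pick C3 (covers 2 new) → pick C5 (covers 1 new). Total picks: 4.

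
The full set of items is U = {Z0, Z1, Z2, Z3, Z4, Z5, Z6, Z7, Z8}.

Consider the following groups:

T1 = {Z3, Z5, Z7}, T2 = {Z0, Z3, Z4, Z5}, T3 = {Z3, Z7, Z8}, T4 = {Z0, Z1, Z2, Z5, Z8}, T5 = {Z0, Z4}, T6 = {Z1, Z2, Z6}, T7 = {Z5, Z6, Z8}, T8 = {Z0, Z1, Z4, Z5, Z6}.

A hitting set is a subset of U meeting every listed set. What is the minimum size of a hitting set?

3

The 3 items {Z0, Z6, Z7} hit every group.
The groups T1, T5, T6 are pairwise disjoint, so any hitting set needs a separate item for each — at least 3. Hence 3 is optimal.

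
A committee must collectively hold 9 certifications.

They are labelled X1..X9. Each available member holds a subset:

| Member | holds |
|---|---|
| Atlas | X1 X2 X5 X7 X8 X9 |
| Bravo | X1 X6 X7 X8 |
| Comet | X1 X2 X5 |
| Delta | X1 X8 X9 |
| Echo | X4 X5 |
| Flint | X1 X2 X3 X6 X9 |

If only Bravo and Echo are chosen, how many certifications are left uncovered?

3

Union of Bravo, Echo = {X1, X4, X5, X6, X7, X8}.
Not covered: X2, X3, X9 — 3 certifications.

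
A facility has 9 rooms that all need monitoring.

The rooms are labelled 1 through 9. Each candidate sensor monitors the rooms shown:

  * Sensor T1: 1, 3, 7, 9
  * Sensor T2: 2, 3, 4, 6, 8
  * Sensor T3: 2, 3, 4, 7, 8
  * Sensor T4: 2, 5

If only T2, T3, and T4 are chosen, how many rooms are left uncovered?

Union of T2, T3, T4 = {2, 3, 4, 5, 6, 7, 8}.
Not covered: 1, 9 — 2 rooms.

2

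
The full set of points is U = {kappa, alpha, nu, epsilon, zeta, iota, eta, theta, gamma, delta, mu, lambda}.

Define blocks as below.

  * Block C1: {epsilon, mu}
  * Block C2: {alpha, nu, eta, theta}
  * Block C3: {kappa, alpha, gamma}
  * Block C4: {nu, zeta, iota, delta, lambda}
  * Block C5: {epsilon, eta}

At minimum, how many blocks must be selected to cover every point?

4

Take {C1, C2, C3, C4}. Their union is {kappa, alpha, nu, epsilon, zeta, iota, eta, theta, gamma, delta, mu, lambda}, which is all 12 points.
Only C4 contains zeta, so C4 is forced; the remaining 7 points need at least 3 more blocks (each remaining block adds at most 3) — so at least 4 blocks are needed, and 4 is optimal.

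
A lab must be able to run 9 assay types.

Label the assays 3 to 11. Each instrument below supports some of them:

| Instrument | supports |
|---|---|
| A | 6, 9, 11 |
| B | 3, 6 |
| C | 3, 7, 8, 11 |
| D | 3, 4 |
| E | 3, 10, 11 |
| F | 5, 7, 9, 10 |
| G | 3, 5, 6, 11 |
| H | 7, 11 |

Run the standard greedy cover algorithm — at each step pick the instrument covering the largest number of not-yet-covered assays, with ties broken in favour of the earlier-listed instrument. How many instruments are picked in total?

Greedy: pick C (covers 4 new) → pick F (covers 3 new) → pick A (covers 1 new) → pick D (covers 1 new). Total picks: 4.

4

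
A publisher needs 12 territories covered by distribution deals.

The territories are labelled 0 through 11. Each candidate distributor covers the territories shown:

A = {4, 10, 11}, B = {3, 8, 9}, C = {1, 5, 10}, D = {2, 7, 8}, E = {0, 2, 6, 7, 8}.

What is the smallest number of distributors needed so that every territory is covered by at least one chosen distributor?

Take {A, B, C, E}. Their union is {0, 1, 2, 3, 4, 5, 6, 7, 8, 9, 10, 11}, which is all 12 territories.
Only E contains 0, so E is forced; the remaining 7 territories need at least 3 more distributors (each remaining distributor adds at most 3) — so at least 4 distributors are needed, and 4 is optimal.

4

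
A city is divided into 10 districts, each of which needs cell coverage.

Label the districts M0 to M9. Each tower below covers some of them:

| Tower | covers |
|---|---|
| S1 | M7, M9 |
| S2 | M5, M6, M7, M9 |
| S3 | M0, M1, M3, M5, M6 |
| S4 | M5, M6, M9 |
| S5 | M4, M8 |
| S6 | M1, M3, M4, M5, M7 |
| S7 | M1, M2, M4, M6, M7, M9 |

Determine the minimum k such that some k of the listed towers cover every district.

3

Take {S3, S5, S7}. Their union is {M0, M1, M2, M3, M4, M5, M6, M7, M8, M9}, which is all 10 districts.
Only S3 contains M0, so S3 is forced; the remaining 5 districts need at least 2 more towers (each remaining tower adds at most 4) — so at least 3 towers are needed, and 3 is optimal.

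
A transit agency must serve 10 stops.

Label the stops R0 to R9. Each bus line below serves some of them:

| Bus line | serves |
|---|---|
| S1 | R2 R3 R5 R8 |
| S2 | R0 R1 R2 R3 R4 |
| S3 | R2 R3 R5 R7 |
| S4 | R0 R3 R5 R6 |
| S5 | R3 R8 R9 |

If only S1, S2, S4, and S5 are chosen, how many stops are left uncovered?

1

Union of S1, S2, S4, S5 = {R0, R1, R2, R3, R4, R5, R6, R8, R9}.
Not covered: R7 — 1 stop.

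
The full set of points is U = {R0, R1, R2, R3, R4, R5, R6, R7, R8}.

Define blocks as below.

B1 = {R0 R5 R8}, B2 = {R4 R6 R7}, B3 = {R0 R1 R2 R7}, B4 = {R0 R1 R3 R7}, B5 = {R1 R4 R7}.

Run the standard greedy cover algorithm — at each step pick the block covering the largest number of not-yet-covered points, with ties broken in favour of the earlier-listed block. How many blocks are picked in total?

Greedy: pick B3 (covers 4 new) → pick B1 (covers 2 new) → pick B2 (covers 2 new) → pick B4 (covers 1 new). Total picks: 4.

4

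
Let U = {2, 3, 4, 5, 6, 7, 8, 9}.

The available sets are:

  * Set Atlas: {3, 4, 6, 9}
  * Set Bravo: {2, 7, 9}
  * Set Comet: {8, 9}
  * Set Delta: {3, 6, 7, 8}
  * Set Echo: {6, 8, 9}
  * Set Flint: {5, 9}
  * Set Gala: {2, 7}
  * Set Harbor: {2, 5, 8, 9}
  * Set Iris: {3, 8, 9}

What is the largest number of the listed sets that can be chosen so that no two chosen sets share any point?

Comet, Gala are pairwise disjoint (Comet={8,9}; Gala={2,7}).
Every remaining set overlaps one of these, and no 3 of the listed sets are pairwise disjoint, so 2 is the maximum.

2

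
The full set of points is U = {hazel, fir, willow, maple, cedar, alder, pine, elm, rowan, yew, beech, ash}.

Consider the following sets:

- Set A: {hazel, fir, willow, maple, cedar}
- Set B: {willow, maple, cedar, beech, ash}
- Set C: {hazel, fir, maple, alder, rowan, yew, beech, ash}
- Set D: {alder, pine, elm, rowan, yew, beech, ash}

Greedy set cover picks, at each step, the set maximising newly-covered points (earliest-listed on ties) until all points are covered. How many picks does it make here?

3

Greedy: pick C (covers 8 new) → pick A (covers 2 new) → pick D (covers 2 new). Total picks: 3.
(The true minimum cover uses only 2 sets, so greedy is not optimal here.)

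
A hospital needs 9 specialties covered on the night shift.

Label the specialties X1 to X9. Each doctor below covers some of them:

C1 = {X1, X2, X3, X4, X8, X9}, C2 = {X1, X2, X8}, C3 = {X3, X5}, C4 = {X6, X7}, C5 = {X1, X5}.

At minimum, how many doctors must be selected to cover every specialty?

Take {C1, C4, C5}. Their union is {X1, X2, X3, X4, X5, X6, X7, X8, X9}, which is all 9 specialties.
Only C1 contains X4, so C1 is forced; the remaining 3 specialties need at least 2 more doctors (each remaining doctor adds at most 2) — so at least 3 doctors are needed, and 3 is optimal.

3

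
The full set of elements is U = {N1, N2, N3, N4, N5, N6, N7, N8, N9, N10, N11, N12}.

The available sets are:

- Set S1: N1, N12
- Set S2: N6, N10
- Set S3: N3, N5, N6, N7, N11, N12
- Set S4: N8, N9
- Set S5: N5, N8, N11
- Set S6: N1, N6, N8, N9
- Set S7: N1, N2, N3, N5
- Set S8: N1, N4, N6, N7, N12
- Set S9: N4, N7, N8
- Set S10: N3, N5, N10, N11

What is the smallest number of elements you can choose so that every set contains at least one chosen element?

4

H = {N1, N8, N10, N12} meets every set (each contains at least one member of H), and |H| = 4.
No choice of 3 elements meets every set, so 4 is the minimum.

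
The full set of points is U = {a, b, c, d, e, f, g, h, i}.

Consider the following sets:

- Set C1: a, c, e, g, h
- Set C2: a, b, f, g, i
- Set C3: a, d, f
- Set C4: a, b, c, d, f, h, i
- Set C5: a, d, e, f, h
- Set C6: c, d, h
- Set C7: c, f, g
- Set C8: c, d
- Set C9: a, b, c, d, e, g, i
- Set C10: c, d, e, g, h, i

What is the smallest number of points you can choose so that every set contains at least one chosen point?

2

T = {a, c} meets every set (each contains at least one member of T), and |T| = 2.
The sets C2, C6 are pairwise disjoint, so any hitting set needs a separate point for each — at least 2. Hence 2 is optimal.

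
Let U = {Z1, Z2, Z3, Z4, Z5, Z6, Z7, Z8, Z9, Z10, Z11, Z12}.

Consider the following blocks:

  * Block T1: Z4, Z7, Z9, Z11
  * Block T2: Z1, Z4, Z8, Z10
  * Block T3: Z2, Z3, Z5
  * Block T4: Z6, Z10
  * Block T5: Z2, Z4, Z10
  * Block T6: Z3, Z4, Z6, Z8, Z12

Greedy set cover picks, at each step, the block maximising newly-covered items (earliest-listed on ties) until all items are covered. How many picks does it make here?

Greedy: pick T6 (covers 5 new) → pick T1 (covers 3 new) → pick T2 (covers 2 new) → pick T3 (covers 2 new). Total picks: 4.

4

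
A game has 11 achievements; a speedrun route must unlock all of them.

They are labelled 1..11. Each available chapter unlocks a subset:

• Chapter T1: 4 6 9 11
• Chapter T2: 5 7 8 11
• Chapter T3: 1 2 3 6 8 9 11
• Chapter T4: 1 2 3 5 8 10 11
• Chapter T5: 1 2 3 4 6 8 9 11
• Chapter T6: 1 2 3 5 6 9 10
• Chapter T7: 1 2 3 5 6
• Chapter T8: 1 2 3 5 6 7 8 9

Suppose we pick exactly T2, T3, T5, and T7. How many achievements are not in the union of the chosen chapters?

Union of T2, T3, T5, T7 = {1, 2, 3, 4, 5, 6, 7, 8, 9, 11}.
Not covered: 10 — 1 achievement.

1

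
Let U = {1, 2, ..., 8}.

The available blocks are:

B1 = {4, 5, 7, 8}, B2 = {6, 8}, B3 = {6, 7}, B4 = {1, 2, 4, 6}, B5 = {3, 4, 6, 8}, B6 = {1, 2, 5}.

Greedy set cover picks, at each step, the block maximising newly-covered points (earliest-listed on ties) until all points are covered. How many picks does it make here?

3

Greedy: pick B1 (covers 4 new) → pick B4 (covers 3 new) → pick B5 (covers 1 new). Total picks: 3.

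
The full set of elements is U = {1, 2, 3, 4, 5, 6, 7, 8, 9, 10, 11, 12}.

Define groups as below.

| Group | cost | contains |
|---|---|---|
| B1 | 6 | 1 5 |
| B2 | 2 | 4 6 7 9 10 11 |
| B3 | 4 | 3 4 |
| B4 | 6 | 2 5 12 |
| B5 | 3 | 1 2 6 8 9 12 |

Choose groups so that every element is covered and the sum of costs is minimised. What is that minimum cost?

B2, B3, B4, B5 together cover every element (B2 ∪ B3 ∪ B4 ∪ B5 = {1, 2, 3, 4, 5, 6, 7, 8, 9, 10, 11, 12}); total cost 2 + 4 + 6 + 3 = 15.
No covering selection has total cost below 15.

15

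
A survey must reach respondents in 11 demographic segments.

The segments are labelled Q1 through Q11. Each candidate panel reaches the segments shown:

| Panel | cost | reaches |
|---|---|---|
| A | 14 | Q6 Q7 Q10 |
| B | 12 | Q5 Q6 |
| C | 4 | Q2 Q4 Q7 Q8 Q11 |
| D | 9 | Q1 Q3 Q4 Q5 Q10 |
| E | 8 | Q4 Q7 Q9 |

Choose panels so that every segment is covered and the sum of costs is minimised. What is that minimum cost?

33

B, C, D, E together cover every segment (B ∪ C ∪ D ∪ E = {Q1, Q2, Q3, Q4, Q5, Q6, Q7, Q8, Q9, Q10, Q11}); total cost 12 + 4 + 9 + 8 = 33.
No covering selection has total cost below 33.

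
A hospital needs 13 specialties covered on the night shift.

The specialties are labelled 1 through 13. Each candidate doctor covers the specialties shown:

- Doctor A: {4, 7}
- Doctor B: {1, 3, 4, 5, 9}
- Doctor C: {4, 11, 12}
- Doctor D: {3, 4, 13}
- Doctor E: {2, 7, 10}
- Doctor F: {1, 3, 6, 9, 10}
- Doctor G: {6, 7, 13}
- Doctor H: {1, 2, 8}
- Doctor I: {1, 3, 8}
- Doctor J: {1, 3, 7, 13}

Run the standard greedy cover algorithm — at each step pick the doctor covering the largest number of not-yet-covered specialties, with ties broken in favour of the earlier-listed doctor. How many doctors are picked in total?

5

Greedy: pick B (covers 5 new) → pick E (covers 3 new) → pick C (covers 2 new) → pick G (covers 2 new) → pick H (covers 1 new). Total picks: 5.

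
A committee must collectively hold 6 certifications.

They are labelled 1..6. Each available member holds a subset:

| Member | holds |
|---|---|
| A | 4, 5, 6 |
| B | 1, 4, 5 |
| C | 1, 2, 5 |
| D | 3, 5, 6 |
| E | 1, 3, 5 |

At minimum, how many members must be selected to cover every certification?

3

Take {A, C, D}. Their union is {1, 2, 3, 4, 5, 6}, which is all 6 certifications.
Only C contains 2, so C is forced; the remaining 3 certifications need at least 2 more members (each remaining member adds at most 2) — so at least 3 members are needed, and 3 is optimal.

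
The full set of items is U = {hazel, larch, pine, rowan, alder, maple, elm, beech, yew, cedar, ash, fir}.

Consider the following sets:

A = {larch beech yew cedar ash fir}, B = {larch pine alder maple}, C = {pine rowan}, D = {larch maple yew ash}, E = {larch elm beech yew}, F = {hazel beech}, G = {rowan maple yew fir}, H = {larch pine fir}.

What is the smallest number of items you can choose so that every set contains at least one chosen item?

T = {hazel, larch, rowan} meets every set (each contains at least one member of T), and |T| = 3.
The sets C, D, F are pairwise disjoint, so any hitting set needs a separate item for each — at least 3. Hence 3 is optimal.

3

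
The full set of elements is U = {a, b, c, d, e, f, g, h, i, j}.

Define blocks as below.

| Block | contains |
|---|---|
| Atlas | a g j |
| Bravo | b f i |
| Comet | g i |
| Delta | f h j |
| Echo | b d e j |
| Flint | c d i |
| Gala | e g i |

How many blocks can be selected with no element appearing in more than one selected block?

Atlas, Flint are pairwise disjoint (Atlas={a,g,j}; Flint={c,d,i}).
Every remaining block overlaps one of these, and no 3 of the listed blocks are pairwise disjoint, so 2 is the maximum.

2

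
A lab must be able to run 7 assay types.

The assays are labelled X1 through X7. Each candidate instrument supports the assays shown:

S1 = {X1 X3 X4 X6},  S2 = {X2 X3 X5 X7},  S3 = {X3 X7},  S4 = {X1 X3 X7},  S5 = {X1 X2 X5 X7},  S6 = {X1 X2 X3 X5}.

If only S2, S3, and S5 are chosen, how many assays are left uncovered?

Union of S2, S3, S5 = {X1, X2, X3, X5, X7}.
Not covered: X4, X6 — 2 assays.

2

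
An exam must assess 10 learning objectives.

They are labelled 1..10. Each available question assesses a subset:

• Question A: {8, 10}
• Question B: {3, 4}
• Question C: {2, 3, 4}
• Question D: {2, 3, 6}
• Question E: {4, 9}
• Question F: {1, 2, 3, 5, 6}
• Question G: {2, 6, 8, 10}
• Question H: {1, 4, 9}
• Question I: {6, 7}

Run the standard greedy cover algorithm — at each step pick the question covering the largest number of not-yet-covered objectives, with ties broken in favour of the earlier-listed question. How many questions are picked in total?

Greedy: pick F (covers 5 new) → pick A (covers 2 new) → pick E (covers 2 new) → pick I (covers 1 new). Total picks: 4.

4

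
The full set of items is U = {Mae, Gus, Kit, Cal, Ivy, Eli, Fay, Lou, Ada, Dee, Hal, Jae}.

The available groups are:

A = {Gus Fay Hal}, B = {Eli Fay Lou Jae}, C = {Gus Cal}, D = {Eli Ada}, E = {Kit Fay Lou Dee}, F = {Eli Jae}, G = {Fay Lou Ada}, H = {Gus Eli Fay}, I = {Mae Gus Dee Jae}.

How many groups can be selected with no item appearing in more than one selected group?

3

C, D, E are pairwise disjoint (C={Gus,Cal}; D={Eli,Ada}; E={Kit,Fay,Lou,Dee}).
Every remaining group overlaps one of these, and no 4 of the listed groups are pairwise disjoint, so 3 is the maximum.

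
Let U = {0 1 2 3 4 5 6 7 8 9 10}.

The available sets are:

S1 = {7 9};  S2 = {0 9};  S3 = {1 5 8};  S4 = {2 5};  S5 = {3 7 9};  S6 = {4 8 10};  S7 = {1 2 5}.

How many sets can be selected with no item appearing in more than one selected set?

S1, S4, S6 are pairwise disjoint (S1={7,9}; S4={2,5}; S6={4,8,10}).
Every remaining set overlaps one of these, and no 4 of the listed sets are pairwise disjoint, so 3 is the maximum.

3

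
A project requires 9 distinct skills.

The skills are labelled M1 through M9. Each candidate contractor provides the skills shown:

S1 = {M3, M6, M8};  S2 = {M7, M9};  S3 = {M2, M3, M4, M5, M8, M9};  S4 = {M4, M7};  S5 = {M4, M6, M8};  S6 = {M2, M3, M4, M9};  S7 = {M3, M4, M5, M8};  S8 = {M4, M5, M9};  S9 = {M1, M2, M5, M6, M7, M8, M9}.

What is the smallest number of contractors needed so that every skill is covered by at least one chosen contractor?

Take {S6, S9}. Their union is {M1, M2, M3, M4, M5, M6, M7, M8, M9}, which is all 9 skills.
No single contractor has all 9 skills (the largest, S9, has 7), so 2 is optimal.

2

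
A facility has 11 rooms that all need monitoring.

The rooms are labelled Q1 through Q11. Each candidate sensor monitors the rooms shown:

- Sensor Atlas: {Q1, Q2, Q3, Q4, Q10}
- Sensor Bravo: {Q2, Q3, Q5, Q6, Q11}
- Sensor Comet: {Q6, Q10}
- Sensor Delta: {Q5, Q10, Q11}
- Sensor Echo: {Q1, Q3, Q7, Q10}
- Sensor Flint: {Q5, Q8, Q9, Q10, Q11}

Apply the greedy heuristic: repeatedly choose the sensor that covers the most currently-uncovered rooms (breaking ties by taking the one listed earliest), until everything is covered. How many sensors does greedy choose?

4

Greedy: pick Atlas (covers 5 new) → pick Flint (covers 4 new) → pick Bravo (covers 1 new) → pick Echo (covers 1 new). Total picks: 4.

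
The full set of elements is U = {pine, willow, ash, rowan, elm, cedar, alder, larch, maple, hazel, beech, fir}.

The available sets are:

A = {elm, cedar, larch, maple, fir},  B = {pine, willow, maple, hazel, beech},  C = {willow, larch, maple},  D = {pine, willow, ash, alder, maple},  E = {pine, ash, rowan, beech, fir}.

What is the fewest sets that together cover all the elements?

A and B and D and E together: A ∪ B ∪ D ∪ E = {pine, willow, ash, rowan, elm, cedar, alder, larch, maple, hazel, beech, fir} — every element is covered.
No 3 of the 5 sets cover everything (all 10 combinations miss at least one element), so 4 is optimal.

4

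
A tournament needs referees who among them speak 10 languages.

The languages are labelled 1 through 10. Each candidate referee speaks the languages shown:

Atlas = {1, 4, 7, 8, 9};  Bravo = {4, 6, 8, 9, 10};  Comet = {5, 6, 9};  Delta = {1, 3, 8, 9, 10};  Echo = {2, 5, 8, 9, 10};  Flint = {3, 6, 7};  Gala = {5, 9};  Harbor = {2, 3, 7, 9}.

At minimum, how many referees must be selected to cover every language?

3

Take {Atlas, Echo, Flint}. Their union is {1, 2, 3, 4, 5, 6, 7, 8, 9, 10}, which is all 10 languages.
No 2 of the 8 referees cover everything (all 28 combinations miss at least one language), so 3 is optimal.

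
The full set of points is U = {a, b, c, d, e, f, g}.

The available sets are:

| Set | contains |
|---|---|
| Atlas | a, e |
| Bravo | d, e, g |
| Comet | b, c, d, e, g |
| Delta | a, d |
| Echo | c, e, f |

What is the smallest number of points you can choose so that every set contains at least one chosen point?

2

The 2 points {a, e} hit every set.
The sets Delta, Echo are pairwise disjoint, so any hitting set needs a separate point for each — at least 2. Hence 2 is optimal.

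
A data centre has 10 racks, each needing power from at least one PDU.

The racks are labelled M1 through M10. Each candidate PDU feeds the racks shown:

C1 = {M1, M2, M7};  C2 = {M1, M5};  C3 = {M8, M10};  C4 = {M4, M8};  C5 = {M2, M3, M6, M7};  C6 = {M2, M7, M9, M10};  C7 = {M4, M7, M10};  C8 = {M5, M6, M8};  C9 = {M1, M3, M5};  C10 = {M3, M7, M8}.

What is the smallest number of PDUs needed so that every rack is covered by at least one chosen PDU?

4

Take {C6, C7, C8, C9}. Their union is {M1, M2, M3, M4, M5, M6, M7, M8, M9, M10}, which is all 10 racks.
No 3 of the 10 PDUs cover everything (all 120 combinations miss at least one rack), so 4 is optimal.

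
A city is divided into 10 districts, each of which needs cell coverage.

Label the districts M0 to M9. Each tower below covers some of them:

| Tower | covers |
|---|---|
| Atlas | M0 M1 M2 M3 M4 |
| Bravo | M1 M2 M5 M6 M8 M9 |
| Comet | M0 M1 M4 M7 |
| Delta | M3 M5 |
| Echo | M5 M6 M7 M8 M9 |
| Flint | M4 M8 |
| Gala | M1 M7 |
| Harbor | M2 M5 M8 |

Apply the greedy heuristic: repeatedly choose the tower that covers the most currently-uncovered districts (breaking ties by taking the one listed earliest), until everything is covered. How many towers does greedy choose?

3

Greedy: pick Bravo (covers 6 new) → pick Atlas (covers 3 new) → pick Comet (covers 1 new). Total picks: 3.
(The true minimum cover uses only 2 towers, so greedy is not optimal here.)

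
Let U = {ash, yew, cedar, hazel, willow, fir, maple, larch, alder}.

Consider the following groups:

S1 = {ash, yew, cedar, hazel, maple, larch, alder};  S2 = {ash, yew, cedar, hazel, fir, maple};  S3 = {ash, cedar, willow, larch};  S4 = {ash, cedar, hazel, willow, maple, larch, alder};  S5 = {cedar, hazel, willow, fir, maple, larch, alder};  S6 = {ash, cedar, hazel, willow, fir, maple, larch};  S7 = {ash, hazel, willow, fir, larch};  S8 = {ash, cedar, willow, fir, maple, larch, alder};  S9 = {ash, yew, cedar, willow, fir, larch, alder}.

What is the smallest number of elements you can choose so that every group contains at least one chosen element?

2

H = {ash, larch} meets every group (each contains at least one member of H), and |H| = 2.
No single element lies in every group, so at least 2 are needed and 2 is optimal.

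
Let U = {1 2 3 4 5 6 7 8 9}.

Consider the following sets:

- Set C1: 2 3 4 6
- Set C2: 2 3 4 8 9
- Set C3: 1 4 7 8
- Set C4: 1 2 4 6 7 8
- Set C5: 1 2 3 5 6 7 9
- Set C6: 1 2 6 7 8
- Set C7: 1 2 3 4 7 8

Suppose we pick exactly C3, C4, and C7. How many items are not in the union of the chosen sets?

Union of C3, C4, C7 = {1, 2, 3, 4, 6, 7, 8}.
Not covered: 5, 9 — 2 items.

2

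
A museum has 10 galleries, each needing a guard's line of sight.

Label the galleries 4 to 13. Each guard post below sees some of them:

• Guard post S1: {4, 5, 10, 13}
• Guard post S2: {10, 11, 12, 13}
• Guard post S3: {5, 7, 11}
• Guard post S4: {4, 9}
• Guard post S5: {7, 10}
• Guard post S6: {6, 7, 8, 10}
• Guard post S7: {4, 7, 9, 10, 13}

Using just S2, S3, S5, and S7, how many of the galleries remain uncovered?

Union of S2, S3, S5, S7 = {4, 5, 7, 9, 10, 11, 12, 13}.
Not covered: 6, 8 — 2 galleries.

2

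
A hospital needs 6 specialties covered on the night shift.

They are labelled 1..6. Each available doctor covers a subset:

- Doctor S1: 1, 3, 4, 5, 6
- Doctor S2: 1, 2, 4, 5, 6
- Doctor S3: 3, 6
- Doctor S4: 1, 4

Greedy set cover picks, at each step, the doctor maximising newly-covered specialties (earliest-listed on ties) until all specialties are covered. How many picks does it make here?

2

Greedy: pick S1 (covers 5 new) → pick S2 (covers 1 new). Total picks: 2.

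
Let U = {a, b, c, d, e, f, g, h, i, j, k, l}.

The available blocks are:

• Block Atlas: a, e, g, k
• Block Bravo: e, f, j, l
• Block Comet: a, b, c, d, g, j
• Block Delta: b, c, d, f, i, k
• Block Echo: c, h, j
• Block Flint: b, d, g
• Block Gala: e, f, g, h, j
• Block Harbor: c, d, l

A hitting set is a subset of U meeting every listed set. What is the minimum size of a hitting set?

T = {a, d, j} meets every block (each contains at least one member of T), and |T| = 3.
No choice of 2 elements meets every block, so 3 is the minimum.

3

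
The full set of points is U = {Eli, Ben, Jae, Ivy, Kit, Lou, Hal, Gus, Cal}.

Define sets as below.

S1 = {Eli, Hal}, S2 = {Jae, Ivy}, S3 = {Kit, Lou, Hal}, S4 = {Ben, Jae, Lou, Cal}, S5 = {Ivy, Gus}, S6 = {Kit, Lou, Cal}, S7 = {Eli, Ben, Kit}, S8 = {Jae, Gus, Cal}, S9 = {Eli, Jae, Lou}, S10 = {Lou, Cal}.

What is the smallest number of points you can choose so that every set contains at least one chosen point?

The 4 points {Eli, Ivy, Kit, Cal} hit every set.
No choice of 3 points meets every set, so 4 is the minimum.

4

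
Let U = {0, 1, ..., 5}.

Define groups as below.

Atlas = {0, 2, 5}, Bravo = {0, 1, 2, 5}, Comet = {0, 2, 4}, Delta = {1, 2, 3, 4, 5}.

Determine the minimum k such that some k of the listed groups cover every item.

Comet and Delta cover everything between them: the union {0, 1, 2, 3, 4, 5} is all of U.
No single group has all 6 items (the largest, Delta, has 5), so 2 is optimal.

2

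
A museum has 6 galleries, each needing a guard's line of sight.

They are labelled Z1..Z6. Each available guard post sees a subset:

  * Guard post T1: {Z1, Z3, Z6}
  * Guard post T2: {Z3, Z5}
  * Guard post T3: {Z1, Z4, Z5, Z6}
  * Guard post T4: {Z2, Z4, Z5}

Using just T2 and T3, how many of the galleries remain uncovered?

Union of T2, T3 = {Z1, Z3, Z4, Z5, Z6}.
Not covered: Z2 — 1 gallery.

1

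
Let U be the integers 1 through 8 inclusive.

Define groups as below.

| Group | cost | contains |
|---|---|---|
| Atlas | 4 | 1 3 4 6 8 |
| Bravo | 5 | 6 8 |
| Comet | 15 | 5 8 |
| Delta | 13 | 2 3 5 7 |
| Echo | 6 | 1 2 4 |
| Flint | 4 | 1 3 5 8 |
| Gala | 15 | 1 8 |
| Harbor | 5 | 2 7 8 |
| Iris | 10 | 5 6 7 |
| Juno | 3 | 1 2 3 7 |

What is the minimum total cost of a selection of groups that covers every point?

Atlas, Flint, Juno together cover every point (Atlas ∪ Flint ∪ Juno = {1, 2, 3, 4, 5, 6, 7, 8}); total cost 4 + 4 + 3 = 11.
No covering selection has total cost below 11.

11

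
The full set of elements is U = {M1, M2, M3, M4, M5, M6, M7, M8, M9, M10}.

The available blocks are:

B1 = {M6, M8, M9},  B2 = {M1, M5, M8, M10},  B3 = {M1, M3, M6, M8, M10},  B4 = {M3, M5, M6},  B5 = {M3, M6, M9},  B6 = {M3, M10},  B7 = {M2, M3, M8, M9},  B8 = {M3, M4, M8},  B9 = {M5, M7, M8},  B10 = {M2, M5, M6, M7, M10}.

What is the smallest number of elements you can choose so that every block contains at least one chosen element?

Take H = {M3, M5, M8}. Each listed block contains at least one of these, so H is a hitting set of size 3.
No choice of 2 elements meets every block, so 3 is the minimum.

3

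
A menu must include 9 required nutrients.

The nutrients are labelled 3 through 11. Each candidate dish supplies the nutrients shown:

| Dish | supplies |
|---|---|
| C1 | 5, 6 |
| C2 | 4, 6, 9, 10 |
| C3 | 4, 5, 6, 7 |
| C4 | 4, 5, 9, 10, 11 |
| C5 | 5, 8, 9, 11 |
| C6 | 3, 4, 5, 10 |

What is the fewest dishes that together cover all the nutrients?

Take {C3, C5, C6}. Their union is {3, 4, 5, 6, 7, 8, 9, 10, 11}, which is all 9 nutrients.
Only C6 contains 3, so C6 is forced; the remaining 5 nutrients need at least 2 more dishes (each remaining dish adds at most 3) — so at least 3 dishes are needed, and 3 is optimal.

3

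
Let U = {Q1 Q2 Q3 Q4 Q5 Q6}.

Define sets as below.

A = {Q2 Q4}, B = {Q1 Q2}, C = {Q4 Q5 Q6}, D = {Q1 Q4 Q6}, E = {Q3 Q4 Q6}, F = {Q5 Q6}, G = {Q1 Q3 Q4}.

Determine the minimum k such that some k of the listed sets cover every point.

Take {B, C, E}. Their union is {Q1, Q2, Q3, Q4, Q5, Q6}, which is all 6 points.
No 2 of the 7 sets cover everything (all 21 combinations miss at least one point), so 3 is optimal.

3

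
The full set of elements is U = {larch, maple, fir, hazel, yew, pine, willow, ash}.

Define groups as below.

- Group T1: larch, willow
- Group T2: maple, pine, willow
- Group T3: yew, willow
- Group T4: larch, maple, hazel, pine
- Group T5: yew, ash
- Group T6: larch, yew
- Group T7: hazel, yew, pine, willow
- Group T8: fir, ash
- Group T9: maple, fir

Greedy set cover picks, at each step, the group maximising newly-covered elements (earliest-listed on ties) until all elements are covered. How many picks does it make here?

3

Greedy: pick T4 (covers 4 new) → pick T3 (covers 2 new) → pick T8 (covers 2 new). Total picks: 3.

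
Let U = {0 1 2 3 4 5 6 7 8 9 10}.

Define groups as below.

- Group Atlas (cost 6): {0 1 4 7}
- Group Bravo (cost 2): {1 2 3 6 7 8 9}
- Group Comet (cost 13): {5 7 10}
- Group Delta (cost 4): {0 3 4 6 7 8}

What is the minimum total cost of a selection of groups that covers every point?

Bravo, Comet, Delta together cover every point (Bravo ∪ Comet ∪ Delta = {0, 1, 2, 3, 4, 5, 6, 7, 8, 9, 10}); total cost 2 + 13 + 4 = 19.
No covering selection has total cost below 19.

19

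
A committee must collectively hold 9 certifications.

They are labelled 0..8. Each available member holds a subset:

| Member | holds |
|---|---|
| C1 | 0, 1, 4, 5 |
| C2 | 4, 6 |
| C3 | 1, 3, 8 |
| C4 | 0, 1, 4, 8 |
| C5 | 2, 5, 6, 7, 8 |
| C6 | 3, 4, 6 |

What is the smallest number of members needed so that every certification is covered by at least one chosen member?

C4 and C5 and C6 together: C4 ∪ C5 ∪ C6 = {0, 1, 2, 3, 4, 5, 6, 7, 8} — every certification is covered.
Only C5 contains 2, so C5 is forced; the remaining 4 certifications need at least 2 more members (each remaining member adds at most 3) — so at least 3 members are needed, and 3 is optimal.

3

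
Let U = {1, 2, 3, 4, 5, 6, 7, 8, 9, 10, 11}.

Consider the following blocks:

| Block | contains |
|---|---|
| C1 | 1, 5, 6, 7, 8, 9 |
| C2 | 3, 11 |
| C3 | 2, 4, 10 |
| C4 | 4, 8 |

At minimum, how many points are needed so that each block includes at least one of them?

The 3 points {8, 10, 11} hit every block.
The blocks C1, C2, C3 are pairwise disjoint, so any hitting set needs a separate point for each — at least 3. Hence 3 is optimal.

3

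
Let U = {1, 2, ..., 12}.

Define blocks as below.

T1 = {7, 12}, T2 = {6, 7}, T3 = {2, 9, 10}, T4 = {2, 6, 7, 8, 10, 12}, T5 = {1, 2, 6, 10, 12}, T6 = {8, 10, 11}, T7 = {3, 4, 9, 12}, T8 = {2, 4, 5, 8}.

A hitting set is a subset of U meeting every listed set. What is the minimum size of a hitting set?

3

H = {4, 7, 10} meets every block (each contains at least one member of H), and |H| = 3.
The blocks T2, T6, T7 are pairwise disjoint, so any hitting set needs a separate element for each — at least 3. Hence 3 is optimal.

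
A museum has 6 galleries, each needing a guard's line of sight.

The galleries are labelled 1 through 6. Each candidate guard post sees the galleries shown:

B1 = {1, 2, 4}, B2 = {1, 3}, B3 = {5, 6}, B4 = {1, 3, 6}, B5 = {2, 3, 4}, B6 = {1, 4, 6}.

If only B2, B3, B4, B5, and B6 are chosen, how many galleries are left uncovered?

Union of B2, B3, B4, B5, B6 = {1, 2, 3, 4, 5, 6} — that's every gallery, so 0 are uncovered.

0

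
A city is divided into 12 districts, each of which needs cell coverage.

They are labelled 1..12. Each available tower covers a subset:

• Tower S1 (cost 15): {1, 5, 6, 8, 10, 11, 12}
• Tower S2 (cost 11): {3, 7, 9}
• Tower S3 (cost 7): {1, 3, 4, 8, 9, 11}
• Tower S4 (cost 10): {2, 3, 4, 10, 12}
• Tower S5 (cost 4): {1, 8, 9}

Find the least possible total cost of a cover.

36

S1, S2, S4 together cover every district (S1 ∪ S2 ∪ S4 = {1, 2, 3, 4, 5, 6, 7, 8, 9, 10, 11, 12}); total cost 15 + 11 + 10 = 36.
The greedy pick S3, S4, S1, S2 costs 43; no covering selection beats 36.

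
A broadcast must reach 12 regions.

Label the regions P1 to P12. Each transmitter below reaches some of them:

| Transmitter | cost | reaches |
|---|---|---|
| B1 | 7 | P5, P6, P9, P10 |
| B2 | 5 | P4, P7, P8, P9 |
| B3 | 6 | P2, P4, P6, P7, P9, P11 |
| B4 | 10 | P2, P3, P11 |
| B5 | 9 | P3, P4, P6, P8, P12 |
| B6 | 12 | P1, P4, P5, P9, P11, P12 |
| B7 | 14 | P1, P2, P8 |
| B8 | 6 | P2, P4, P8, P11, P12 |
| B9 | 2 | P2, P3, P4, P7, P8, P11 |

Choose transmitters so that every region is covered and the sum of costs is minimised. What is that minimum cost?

B1, B6, B9 together cover every region (B1 ∪ B6 ∪ B9 = {P1, P2, P3, P4, P5, P6, P7, P8, P9, P10, P11, P12}); total cost 7 + 12 + 2 = 21.
No covering selection has total cost below 21.

21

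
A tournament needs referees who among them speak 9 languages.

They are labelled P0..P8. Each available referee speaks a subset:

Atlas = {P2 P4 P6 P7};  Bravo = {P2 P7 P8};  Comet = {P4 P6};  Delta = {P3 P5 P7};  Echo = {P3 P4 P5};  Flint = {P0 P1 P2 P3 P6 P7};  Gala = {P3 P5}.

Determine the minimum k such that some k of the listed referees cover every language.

Take {Bravo, Echo, Flint}. Their union is {P0, P1, P2, P3, P4, P5, P6, P7, P8}, which is all 9 languages.
Only Flint contains P0, so Flint is forced; the remaining 3 languages need at least 2 more referees (each remaining referee adds at most 2) — so at least 3 referees are needed, and 3 is optimal.

3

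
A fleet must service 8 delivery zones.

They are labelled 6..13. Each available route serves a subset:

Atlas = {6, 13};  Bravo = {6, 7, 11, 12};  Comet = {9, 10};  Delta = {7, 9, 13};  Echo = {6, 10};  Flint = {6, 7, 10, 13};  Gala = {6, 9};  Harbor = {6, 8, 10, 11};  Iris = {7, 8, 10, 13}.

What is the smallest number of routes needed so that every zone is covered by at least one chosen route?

3

Bravo and Comet and Iris together: Bravo ∪ Comet ∪ Iris = {6, 7, 8, 9, 10, 11, 12, 13} — every zone is covered.
Only Bravo contains 12, so Bravo is forced; the remaining 4 zones need at least 2 more routes (each remaining route adds at most 3) — so at least 3 routes are needed, and 3 is optimal.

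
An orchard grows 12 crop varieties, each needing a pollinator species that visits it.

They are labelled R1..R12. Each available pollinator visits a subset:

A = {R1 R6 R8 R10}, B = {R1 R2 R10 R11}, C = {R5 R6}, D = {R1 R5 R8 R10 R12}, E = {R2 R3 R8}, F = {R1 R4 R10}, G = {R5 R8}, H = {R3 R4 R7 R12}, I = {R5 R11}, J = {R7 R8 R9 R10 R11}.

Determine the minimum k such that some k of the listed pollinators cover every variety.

B and C and H and J together: B ∪ C ∪ H ∪ J = {R1, R2, R3, R4, R5, R6, R7, R8, R9, R10, R11, R12} — every variety is covered.
Only J contains R9, so J is forced; the remaining 7 varieties need at least 3 more pollinators (each remaining pollinator adds at most 3) — so at least 4 pollinators are needed, and 4 is optimal.

4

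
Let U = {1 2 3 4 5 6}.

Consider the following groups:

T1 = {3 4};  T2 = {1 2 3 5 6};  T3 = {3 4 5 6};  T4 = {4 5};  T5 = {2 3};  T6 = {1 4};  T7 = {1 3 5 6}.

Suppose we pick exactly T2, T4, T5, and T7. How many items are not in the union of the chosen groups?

0

Union of T2, T4, T5, T7 = {1, 2, 3, 4, 5, 6} — that's every item, so 0 are uncovered.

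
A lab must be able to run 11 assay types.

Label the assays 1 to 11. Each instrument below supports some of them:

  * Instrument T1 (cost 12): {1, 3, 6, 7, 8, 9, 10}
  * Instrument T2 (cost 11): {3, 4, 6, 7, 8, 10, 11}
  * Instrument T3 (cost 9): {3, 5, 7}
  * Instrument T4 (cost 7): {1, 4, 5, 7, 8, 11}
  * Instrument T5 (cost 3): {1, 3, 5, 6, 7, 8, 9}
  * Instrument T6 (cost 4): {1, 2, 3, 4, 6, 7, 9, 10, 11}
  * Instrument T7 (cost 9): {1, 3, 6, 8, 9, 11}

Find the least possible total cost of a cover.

7

T5, T6 together cover every assay (T5 ∪ T6 = {1, 2, 3, 4, 5, 6, 7, 8, 9, 10, 11}); total cost 3 + 4 = 7.
No covering selection has total cost below 7.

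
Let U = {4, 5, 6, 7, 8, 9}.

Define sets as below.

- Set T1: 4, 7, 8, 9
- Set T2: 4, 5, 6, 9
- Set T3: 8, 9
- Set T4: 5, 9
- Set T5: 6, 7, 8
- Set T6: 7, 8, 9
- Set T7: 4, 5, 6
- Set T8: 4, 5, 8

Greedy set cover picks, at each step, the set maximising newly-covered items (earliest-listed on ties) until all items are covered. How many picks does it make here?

2

Greedy: pick T1 (covers 4 new) → pick T2 (covers 2 new). Total picks: 2.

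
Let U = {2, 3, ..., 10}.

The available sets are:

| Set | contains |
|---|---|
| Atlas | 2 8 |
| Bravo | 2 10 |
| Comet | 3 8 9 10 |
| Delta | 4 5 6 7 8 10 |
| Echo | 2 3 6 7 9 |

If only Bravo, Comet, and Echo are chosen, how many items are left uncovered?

2

Union of Bravo, Comet, Echo = {2, 3, 6, 7, 8, 9, 10}.
Not covered: 4, 5 — 2 items.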